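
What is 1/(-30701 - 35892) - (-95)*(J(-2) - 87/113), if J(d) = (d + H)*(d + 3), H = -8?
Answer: -7699149808/7525009 ≈ -1023.1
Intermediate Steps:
J(d) = (-8 + d)*(3 + d) (J(d) = (d - 8)*(d + 3) = (-8 + d)*(3 + d))
1/(-30701 - 35892) - (-95)*(J(-2) - 87/113) = 1/(-30701 - 35892) - (-95)*((-24 + (-2)² - 5*(-2)) - 87/113) = 1/(-66593) - (-95)*((-24 + 4 + 10) - 87*1/113) = -1/66593 - (-95)*(-10 - 87/113) = -1/66593 - (-95)*(-1217)/113 = -1/66593 - 1*115615/113 = -1/66593 - 115615/113 = -7699149808/7525009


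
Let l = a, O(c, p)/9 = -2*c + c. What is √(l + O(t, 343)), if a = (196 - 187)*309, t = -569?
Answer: 3*√878 ≈ 88.893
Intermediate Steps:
O(c, p) = -9*c (O(c, p) = 9*(-2*c + c) = 9*(-c) = -9*c)
a = 2781 (a = 9*309 = 2781)
l = 2781
√(l + O(t, 343)) = √(2781 - 9*(-569)) = √(2781 + 5121) = √7902 = 3*√878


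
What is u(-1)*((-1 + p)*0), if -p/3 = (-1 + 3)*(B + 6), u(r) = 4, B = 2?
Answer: 0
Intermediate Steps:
p = -48 (p = -3*(-1 + 3)*(2 + 6) = -6*8 = -3*16 = -48)
u(-1)*((-1 + p)*0) = 4*((-1 - 48)*0) = 4*(-49*0) = 4*0 = 0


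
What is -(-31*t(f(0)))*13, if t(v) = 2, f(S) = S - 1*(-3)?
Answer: 806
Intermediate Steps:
f(S) = 3 + S (f(S) = S + 3 = 3 + S)
-(-31*t(f(0)))*13 = -(-31*2)*13 = -(-62)*13 = -1*(-806) = 806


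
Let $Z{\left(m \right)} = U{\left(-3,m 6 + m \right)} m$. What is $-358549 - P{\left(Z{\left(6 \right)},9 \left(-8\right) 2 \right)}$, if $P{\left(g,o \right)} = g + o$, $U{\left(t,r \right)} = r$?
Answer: $-358657$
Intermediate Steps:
$Z{\left(m \right)} = 7 m^{2}$ ($Z{\left(m \right)} = \left(m 6 + m\right) m = \left(6 m + m\right) m = 7 m m = 7 m^{2}$)
$-358549 - P{\left(Z{\left(6 \right)},9 \left(-8\right) 2 \right)} = -358549 - \left(7 \cdot 6^{2} + 9 \left(-8\right) 2\right) = -358549 - \left(7 \cdot 36 - 144\right) = -358549 - \left(252 - 144\right) = -358549 - 108 = -358657$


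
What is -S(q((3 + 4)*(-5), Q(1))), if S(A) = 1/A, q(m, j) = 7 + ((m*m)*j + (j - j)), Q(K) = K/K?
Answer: -1/1232 ≈ -0.00081169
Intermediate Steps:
Q(K) = 1
q(m, j) = 7 + j*m² (q(m, j) = 7 + (m²*j + 0) = 7 + (j*m² + 0) = 7 + j*m²)
-S(q((3 + 4)*(-5), Q(1))) = -1/(7 + 1*((3 + 4)*(-5))²) = -1/(7 + 1*(7*(-5))²) = -1/(7 + 1*(-35)²) = -1/(7 + 1*1225) = -1/(7 + 1225) = -1/1232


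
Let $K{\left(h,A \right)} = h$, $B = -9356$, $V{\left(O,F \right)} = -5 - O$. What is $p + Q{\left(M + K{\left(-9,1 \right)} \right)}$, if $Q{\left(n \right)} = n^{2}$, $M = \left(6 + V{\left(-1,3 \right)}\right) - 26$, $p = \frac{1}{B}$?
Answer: $\frac{10188683}{9356} \approx 1089.0$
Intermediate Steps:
$p = - \frac{1}{9356}$ ($p = \frac{1}{-9356} = - \frac{1}{9356} \approx -0.00010688$)
$M = -24$ ($M = \left(6 - 4\right) - 26 = 2 - 26 = -24$)
$p + Q{\left(M + K{\left(-9,1 \right)} \right)} = - \frac{1}{9356} + \left(-24 - 9\right)^{2} = - \frac{1}{9356} + \left(-33\right)^{2} = - \frac{1}{9356} + 1089 = \frac{10188683}{9356}$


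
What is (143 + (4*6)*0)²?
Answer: 20449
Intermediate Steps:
(143 + (4*6)*0)² = (143 + 24*0)² = (143 + 0)² = 143² = 20449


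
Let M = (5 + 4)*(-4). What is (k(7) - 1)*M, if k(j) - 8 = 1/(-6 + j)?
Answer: -288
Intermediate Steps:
k(j) = 8 + 1/(-6 + j)
M = -36 (M = 9*(-4) = -36)
(k(7) - 1)*M = ((-47 + 8*7)/(-6 + 7) - 1)*(-36) = ((-47 + 56)/1 - 1)*(-36) = (1*9 - 1)*(-36) = (9 - 1)*(-36) = 8*(-36) = -288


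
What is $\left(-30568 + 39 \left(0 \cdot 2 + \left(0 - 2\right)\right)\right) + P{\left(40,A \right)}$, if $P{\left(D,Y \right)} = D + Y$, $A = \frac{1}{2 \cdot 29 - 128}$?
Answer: $- \frac{2142421}{70} \approx -30606.0$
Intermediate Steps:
$A = - \frac{1}{70}$ ($A = \frac{1}{58 - 128} = \frac{1}{-70} = - \frac{1}{70} \approx -0.014286$)
$\left(-30568 + 39 \left(0 \cdot 2 + \left(0 - 2\right)\right)\right) + P{\left(40,A \right)} = \left(-30568 + 39 \left(0 \cdot 2 + \left(0 - 2\right)\right)\right) + \left(40 - \frac{1}{70}\right) = \left(-30568 + 39 \left(0 - 2\right)\right) + \frac{2799}{70} = \left(-30568 + 39 \left(-2\right)\right) + \frac{2799}{70} = \left(-30568 - 78\right) + \frac{2799}{70} = -30646 + \frac{2799}{70} = - \frac{2142421}{70}$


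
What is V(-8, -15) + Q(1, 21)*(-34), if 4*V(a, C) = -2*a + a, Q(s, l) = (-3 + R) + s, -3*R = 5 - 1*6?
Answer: 176/3 ≈ 58.667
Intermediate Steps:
R = ⅓ (R = -(5 - 1*6)/3 = -(5 - 6)/3 = -⅓*(-1) = ⅓ ≈ 0.33333)
Q(s, l) = -8/3 + s (Q(s, l) = (-3 + ⅓) + s = -8/3 + s)
V(a, C) = -a/4 (V(a, C) = (-2*a + a)/4 = (-a)/4 = -a/4)
V(-8, -15) + Q(1, 21)*(-34) = -¼*(-8) + (-8/3 + 1)*(-34) = 2 - 5/3*(-34) = 2 + 170/3 = 176/3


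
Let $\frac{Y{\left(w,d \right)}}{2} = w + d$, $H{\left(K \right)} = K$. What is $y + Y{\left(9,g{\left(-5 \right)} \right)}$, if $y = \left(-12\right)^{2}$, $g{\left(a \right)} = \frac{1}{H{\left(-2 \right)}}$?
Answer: $161$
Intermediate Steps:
$g{\left(a \right)} = - \frac{1}{2}$ ($g{\left(a \right)} = \frac{1}{-2} = - \frac{1}{2}$)
$y = 144$
$Y{\left(w,d \right)} = 2 d + 2 w$ ($Y{\left(w,d \right)} = 2 \left(w + d\right) = 2 \left(d + w\right) = 2 d + 2 w$)
$y + Y{\left(9,g{\left(-5 \right)} \right)} = 144 + \left(2 \left(- \frac{1}{2}\right) + 2 \cdot 9\right) = 144 + \left(-1 + 18\right) = 144 + 17 = 161$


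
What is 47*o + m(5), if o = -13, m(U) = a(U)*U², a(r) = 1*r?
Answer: -486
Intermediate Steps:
a(r) = r
m(U) = U³ (m(U) = U*U² = U³)
47*o + m(5) = 47*(-13) + 5³ = -611 + 125 = -486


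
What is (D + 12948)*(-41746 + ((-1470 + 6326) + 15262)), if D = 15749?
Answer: -620658716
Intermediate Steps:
(D + 12948)*(-41746 + ((-1470 + 6326) + 15262)) = (15749 + 12948)*(-41746 + ((-1470 + 6326) + 15262)) = 28697*(-41746 + (4856 + 15262)) = 28697*(-41746 + 20118) = 28697*(-21628) = -620658716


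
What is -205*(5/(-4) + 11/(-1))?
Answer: 10045/4 ≈ 2511.3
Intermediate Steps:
-205*(5/(-4) + 11/(-1)) = -205*(5*(-¼) + 11*(-1)) = -205*(-5/4 - 11) = -205*(-49/4) = 10045/4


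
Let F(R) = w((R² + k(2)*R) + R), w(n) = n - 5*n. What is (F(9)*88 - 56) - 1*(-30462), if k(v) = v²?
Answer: -13946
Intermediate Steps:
w(n) = -4*n
F(R) = -20*R - 4*R² (F(R) = -4*((R² + 2²*R) + R) = -4*((R² + 4*R) + R) = -4*(R² + 5*R) = -20*R - 4*R²)
(F(9)*88 - 56) - 1*(-30462) = (-4*9*(5 + 9)*88 - 56) - 1*(-30462) = (-4*9*14*88 - 56) + 30462 = (-504*88 - 56) + 30462 = (-44352 - 56) + 30462 = -44408 + 30462 = -13946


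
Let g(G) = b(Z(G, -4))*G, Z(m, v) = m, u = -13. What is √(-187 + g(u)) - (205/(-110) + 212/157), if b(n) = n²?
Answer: 1773/3454 + 4*I*√149 ≈ 0.51332 + 48.826*I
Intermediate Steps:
g(G) = G³ (g(G) = G²*G = G³)
√(-187 + g(u)) - (205/(-110) + 212/157) = √(-187 + (-13)³) - (205/(-110) + 212/157) = √(-187 - 2197) - (205*(-1/110) + 212*(1/157)) = √(-2384) - (-41/22 + 212/157) = 4*I*√149 - 1*(-1773/3454) = 4*I*√149 + 1773/3454 = 1773/3454 + 4*I*√149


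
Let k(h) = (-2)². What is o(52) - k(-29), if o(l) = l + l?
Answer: 100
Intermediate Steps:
k(h) = 4
o(l) = 2*l
o(52) - k(-29) = 2*52 - 1*4 = 104 - 4 = 100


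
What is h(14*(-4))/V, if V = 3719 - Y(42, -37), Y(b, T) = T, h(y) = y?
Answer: -14/939 ≈ -0.014909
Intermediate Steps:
V = 3756 (V = 3719 - 1*(-37) = 3719 + 37 = 3756)
h(14*(-4))/V = (14*(-4))/3756 = -56*1/3756 = -14/939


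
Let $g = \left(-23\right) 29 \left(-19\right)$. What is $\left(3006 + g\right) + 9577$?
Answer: $25256$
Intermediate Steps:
$g = 12673$ ($g = \left(-667\right) \left(-19\right) = 12673$)
$\left(3006 + g\right) + 9577 = \left(3006 + 12673\right) + 9577 = 15679 + 9577 = 25256$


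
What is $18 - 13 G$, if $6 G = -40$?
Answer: $\frac{314}{3} \approx 104.67$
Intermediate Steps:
$G = - \frac{20}{3}$ ($G = \frac{1}{6} \left(-40\right) = - \frac{20}{3} \approx -6.6667$)
$18 - 13 G = 18 - - \frac{260}{3} = 18 + \frac{260}{3} = \frac{314}{3}$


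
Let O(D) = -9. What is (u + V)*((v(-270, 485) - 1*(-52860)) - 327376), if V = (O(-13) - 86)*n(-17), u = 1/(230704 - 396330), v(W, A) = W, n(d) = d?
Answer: -36750702486677/82813 ≈ -4.4378e+8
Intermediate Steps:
u = -1/165626 (u = 1/(-165626) = -1/165626 ≈ -6.0377e-6)
V = 1615 (V = (-9 - 86)*(-17) = -95*(-17) = 1615)
(u + V)*((v(-270, 485) - 1*(-52860)) - 327376) = (-1/165626 + 1615)*((-270 - 1*(-52860)) - 327376) = 267485989*((-270 + 52860) - 327376)/165626 = 267485989*(52590 - 327376)/165626 = (267485989/165626)*(-274786) = -36750702486677/82813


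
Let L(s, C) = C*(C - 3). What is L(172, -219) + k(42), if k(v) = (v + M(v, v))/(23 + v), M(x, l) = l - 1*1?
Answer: 3160253/65 ≈ 48619.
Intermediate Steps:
M(x, l) = -1 + l (M(x, l) = l - 1 = -1 + l)
L(s, C) = C*(-3 + C)
k(v) = (-1 + 2*v)/(23 + v) (k(v) = (v + (-1 + v))/(23 + v) = (-1 + 2*v)/(23 + v))
L(172, -219) + k(42) = -219*(-3 - 219) + (-1 + 2*42)/(23 + 42) = -219*(-222) + (-1 + 84)/65 = 48618 + (1/65)*83 = 48618 + 83/65 = 3160253/65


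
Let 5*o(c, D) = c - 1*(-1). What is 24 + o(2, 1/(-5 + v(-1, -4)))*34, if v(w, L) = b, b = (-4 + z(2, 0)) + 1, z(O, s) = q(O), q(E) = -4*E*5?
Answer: 222/5 ≈ 44.400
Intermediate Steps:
q(E) = -20*E
z(O, s) = -20*O
b = -43 (b = (-4 - 20*2) + 1 = (-4 - 40) + 1 = -44 + 1 = -43)
v(w, L) = -43
o(c, D) = 1/5 + c/5 (o(c, D) = (c - 1*(-1))/5 = (c + 1)/5 = (1 + c)/5 = 1/5 + c/5)
24 + o(2, 1/(-5 + v(-1, -4)))*34 = 24 + (1/5 + (1/5)*2)*34 = 24 + (1/5 + 2/5)*34 = 24 + (3/5)*34 = 24 + 102/5 = 222/5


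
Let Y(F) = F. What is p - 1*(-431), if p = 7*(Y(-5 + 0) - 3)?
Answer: 375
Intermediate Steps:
p = -56 (p = 7*((-5 + 0) - 3) = 7*(-5 - 3) = 7*(-8) = -56)
p - 1*(-431) = -56 - 1*(-431) = -56 + 431 = 375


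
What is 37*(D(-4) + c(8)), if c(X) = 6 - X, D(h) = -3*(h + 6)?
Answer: -296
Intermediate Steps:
D(h) = -18 - 3*h (D(h) = -3*(6 + h) = -18 - 3*h)
37*(D(-4) + c(8)) = 37*((-18 - 3*(-4)) + (6 - 1*8)) = 37*((-18 + 12) + (6 - 8)) = 37*(-6 - 2) = 37*(-8) = -296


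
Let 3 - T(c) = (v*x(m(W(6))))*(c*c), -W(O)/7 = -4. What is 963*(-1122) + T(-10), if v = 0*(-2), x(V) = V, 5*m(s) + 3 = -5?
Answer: -1080483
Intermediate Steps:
W(O) = 28 (W(O) = -7*(-4) = 28)
m(s) = -8/5 (m(s) = -⅗ + (⅕)*(-5) = -⅗ - 1 = -8/5)
v = 0
T(c) = 3 (T(c) = 3 - 0*(-8/5)*c*c = 3 - 0*c² = 3 - 1*0 = 3 + 0 = 3)
963*(-1122) + T(-10) = 963*(-1122) + 3 = -1080486 + 3 = -1080483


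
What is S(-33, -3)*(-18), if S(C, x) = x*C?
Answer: -1782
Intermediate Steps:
S(C, x) = C*x
S(-33, -3)*(-18) = -33*(-3)*(-18) = 99*(-18) = -1782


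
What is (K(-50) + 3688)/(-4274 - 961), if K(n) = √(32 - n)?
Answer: -3688/5235 - √82/5235 ≈ -0.70622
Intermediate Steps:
(K(-50) + 3688)/(-4274 - 961) = (√(32 - 1*(-50)) + 3688)/(-4274 - 961) = (√(32 + 50) + 3688)/(-5235) = (√82 + 3688)*(-1/5235) = (3688 + √82)*(-1/5235) = -3688/5235 - √82/5235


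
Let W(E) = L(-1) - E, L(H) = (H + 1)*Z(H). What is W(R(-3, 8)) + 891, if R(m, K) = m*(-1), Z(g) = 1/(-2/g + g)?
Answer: 888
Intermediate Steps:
Z(g) = 1/(g - 2/g)
R(m, K) = -m
L(H) = H*(1 + H)/(-2 + H²) (L(H) = (H + 1)*(H/(-2 + H²)) = (1 + H)*(H/(-2 + H²)) = H*(1 + H)/(-2 + H²))
W(E) = -E (W(E) = -(1 - 1)/(-2 + (-1)²) - E = -1*0/(-2 + 1) - E = -1*0/(-1) - E = -1*(-1)*0 - E = 0 - E = -E)
W(R(-3, 8)) + 891 = -(-1)*(-3) + 891 = -1*3 + 891 = -3 + 891 = 888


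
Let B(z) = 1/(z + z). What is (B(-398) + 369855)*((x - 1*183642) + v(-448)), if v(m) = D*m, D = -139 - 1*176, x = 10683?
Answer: -9373547390781/796 ≈ -1.1776e+10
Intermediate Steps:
B(z) = 1/(2*z)
D = -315 (D = -139 - 176 = -315)
v(m) = -315*m
(B(-398) + 369855)*((x - 1*183642) + v(-448)) = ((½)/(-398) + 369855)*((10683 - 1*183642) - 315*(-448)) = ((½)*(-1/398) + 369855)*((10683 - 183642) + 141120) = (-1/796 + 369855)*(-172959 + 141120) = (294404579/796)*(-31839) = -9373547390781/796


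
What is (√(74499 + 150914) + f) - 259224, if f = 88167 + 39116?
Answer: -131941 + √225413 ≈ -1.3147e+5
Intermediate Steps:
f = 127283
(√(74499 + 150914) + f) - 259224 = (√(74499 + 150914) + 127283) - 259224 = (√225413 + 127283) - 259224 = (127283 + √225413) - 259224 = -131941 + √225413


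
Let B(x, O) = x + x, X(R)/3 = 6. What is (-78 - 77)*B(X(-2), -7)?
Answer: -5580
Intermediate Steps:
X(R) = 18 (X(R) = 3*6 = 18)
B(x, O) = 2*x
(-78 - 77)*B(X(-2), -7) = (-78 - 77)*(2*18) = -155*36 = -5580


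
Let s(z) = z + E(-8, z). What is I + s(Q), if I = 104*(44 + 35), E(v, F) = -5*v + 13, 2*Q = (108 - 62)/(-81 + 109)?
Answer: 231555/28 ≈ 8269.8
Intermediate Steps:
Q = 23/28 (Q = ((108 - 62)/(-81 + 109))/2 = (46/28)/2 = (46*(1/28))/2 = (1/2)*(23/14) = 23/28 ≈ 0.82143)
E(v, F) = 13 - 5*v
s(z) = 53 + z (s(z) = z + (13 - 5*(-8)) = z + (13 + 40) = z + 53 = 53 + z)
I = 8216 (I = 104*79 = 8216)
I + s(Q) = 8216 + (53 + 23/28) = 8216 + 1507/28 = 231555/28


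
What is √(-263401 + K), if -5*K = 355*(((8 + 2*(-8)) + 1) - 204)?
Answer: 2*I*√62105 ≈ 498.42*I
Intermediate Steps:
K = 14981 (K = -71*(((8 + 2*(-8)) + 1) - 204) = -71*(((8 - 16) + 1) - 204) = -71*((-8 + 1) - 204) = -71*(-7 - 204) = -71*(-211) = -⅕*(-74905) = 14981)
√(-263401 + K) = √(-263401 + 14981) = √(-248420) = 2*I*√62105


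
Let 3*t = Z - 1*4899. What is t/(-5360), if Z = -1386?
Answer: 419/1072 ≈ 0.39086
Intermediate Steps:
t = -2095 (t = (-1386 - 1*4899)/3 = (-1386 - 4899)/3 = (1/3)*(-6285) = -2095)
t/(-5360) = -2095/(-5360) = -2095*(-1/5360) = 419/1072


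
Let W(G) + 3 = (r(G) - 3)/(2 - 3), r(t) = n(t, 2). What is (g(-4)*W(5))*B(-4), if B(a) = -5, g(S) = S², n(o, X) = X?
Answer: 160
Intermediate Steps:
r(t) = 2
W(G) = -2 (W(G) = -3 + (2 - 3)/(2 - 3) = -3 - 1/(-1) = -3 - 1*(-1) = -3 + 1 = -2)
(g(-4)*W(5))*B(-4) = ((-4)²*(-2))*(-5) = (16*(-2))*(-5) = -32*(-5) = 160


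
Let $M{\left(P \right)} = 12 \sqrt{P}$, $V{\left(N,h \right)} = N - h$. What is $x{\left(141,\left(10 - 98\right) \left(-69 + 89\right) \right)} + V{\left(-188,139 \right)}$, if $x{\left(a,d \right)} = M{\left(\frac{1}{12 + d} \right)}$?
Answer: $-327 + \frac{6 i \sqrt{437}}{437} \approx -327.0 + 0.28702 i$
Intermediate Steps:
$x{\left(a,d \right)} = 12 \sqrt{\frac{1}{12 + d}}$
$x{\left(141,\left(10 - 98\right) \left(-69 + 89\right) \right)} + V{\left(-188,139 \right)} = 12 \sqrt{\frac{1}{12 + \left(10 - 98\right) \left(-69 + 89\right)}} - 327 = 12 \sqrt{\frac{1}{12 - 1760}} - 327 = 12 \sqrt{\frac{1}{-1748}} - 327 = 12 \sqrt{- \frac{1}{1748}} - 327 = 12 \frac{i \sqrt{437}}{874} - 327 = \frac{6 i \sqrt{437}}{437} - 327 = -327 + \frac{6 i \sqrt{437}}{437}$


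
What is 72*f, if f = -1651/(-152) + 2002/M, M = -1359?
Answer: 1939405/2869 ≈ 675.99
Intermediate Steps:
f = 1939405/206568 (f = -1651/(-152) + 2002/(-1359) = -1651*(-1/152) + 2002*(-1/1359) = 1651/152 - 2002/1359 = 1939405/206568 ≈ 9.3887)
72*f = 72*(1939405/206568) = 1939405/2869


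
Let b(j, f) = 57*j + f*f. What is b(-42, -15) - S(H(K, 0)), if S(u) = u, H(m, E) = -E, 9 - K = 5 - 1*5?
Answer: -2169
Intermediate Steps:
b(j, f) = f**2 + 57*j (b(j, f) = 57*j + f**2 = f**2 + 57*j)
K = 9 (K = 9 - (5 - 1*5) = 9 - (5 - 5) = 9 - 1*0 = 9 + 0 = 9)
b(-42, -15) - S(H(K, 0)) = ((-15)**2 + 57*(-42)) - (-1)*0 = (225 - 2394) - 1*0 = -2169 + 0 = -2169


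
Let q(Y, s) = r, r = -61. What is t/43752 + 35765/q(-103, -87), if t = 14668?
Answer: -390973883/667218 ≈ -585.98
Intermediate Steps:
q(Y, s) = -61
t/43752 + 35765/q(-103, -87) = 14668/43752 + 35765/(-61) = 14668*(1/43752) + 35765*(-1/61) = 3667/10938 - 35765/61 = -390973883/667218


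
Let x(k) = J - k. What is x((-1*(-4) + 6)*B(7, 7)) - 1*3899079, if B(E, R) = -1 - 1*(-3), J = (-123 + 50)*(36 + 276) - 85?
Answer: -3921960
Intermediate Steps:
J = -22861 (J = -73*312 - 85 = -22776 - 85 = -22861)
B(E, R) = 2 (B(E, R) = -1 + 3 = 2)
x(k) = -22861 - k
x((-1*(-4) + 6)*B(7, 7)) - 1*3899079 = (-22861 - (-1*(-4) + 6)*2) - 1*3899079 = (-22861 - (4 + 6)*2) - 3899079 = (-22861 - 10*2) - 3899079 = (-22861 - 1*20) - 3899079 = (-22861 - 20) - 3899079 = -22881 - 3899079 = -3921960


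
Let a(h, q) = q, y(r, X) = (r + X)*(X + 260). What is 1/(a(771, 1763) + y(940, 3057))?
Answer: 1/13259812 ≈ 7.5416e-8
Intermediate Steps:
y(r, X) = (260 + X)*(X + r) (y(r, X) = (X + r)*(260 + X) = (260 + X)*(X + r))
1/(a(771, 1763) + y(940, 3057)) = 1/(1763 + (3057² + 260*3057 + 260*940 + 3057*940)) = 1/(1763 + (9345249 + 794820 + 244400 + 2873580)) = 1/(1763 + 13258049) = 1/13259812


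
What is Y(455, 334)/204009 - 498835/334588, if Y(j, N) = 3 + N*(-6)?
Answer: -34145446701/22752987764 ≈ -1.5007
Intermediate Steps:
Y(j, N) = 3 - 6*N
Y(455, 334)/204009 - 498835/334588 = (3 - 6*334)/204009 - 498835/334588 = (3 - 2004)*(1/204009) - 498835*1/334588 = -2001*1/204009 - 498835/334588 = -667/68003 - 498835/334588 = -34145446701/22752987764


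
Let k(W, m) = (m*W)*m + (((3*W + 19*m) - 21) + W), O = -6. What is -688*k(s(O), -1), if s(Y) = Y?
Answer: 48160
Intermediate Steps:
k(W, m) = -21 + 4*W + 19*m + W*m**2 (k(W, m) = (W*m)*m + ((-21 + 3*W + 19*m) + W) = W*m**2 + (-21 + 4*W + 19*m) = -21 + 4*W + 19*m + W*m**2)
-688*k(s(O), -1) = -688*(-21 + 4*(-6) + 19*(-1) - 6*(-1)**2) = -688*(-21 - 24 - 19 - 6*1) = -688*(-21 - 24 - 19 - 6) = -688*(-70) = 48160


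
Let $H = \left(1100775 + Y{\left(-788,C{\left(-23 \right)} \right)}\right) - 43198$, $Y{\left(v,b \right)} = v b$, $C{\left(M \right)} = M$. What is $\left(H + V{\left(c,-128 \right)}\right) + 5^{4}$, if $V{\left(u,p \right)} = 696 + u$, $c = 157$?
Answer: $1077179$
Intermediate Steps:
$Y{\left(v,b \right)} = b v$
$H = 1075701$ ($H = \left(1100775 - -18124\right) - 43198 = \left(1100775 + 18124\right) - 43198 = 1118899 - 43198 = 1075701$)
$\left(H + V{\left(c,-128 \right)}\right) + 5^{4} = \left(1075701 + \left(696 + 157\right)\right) + 5^{4} = \left(1075701 + 853\right) + 625 = 1076554 + 625 = 1077179$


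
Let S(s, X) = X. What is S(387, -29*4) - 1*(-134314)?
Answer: 134198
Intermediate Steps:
S(387, -29*4) - 1*(-134314) = -29*4 - 1*(-134314) = -116 + 134314 = 134198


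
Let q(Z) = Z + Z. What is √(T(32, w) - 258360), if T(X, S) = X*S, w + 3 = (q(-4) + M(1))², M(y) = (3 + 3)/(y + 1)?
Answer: 2*I*√64414 ≈ 507.6*I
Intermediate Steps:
M(y) = 6/(1 + y)
q(Z) = 2*Z
w = 22 (w = -3 + (2*(-4) + 6/(1 + 1))² = -3 + (-8 + 6/2)² = -3 + (-8 + 6*(½))² = -3 + (-8 + 3)² = -3 + (-5)² = -3 + 25 = 22)
T(X, S) = S*X
√(T(32, w) - 258360) = √(22*32 - 258360) = √(704 - 258360) = √(-257656) = 2*I*√64414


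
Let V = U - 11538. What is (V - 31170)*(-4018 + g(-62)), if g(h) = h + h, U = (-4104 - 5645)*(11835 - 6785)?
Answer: 204097704436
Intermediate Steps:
U = -49232450 (U = -9749*5050 = -49232450)
g(h) = 2*h
V = -49243988 (V = -49232450 - 11538 = -49243988)
(V - 31170)*(-4018 + g(-62)) = (-49243988 - 31170)*(-4018 + 2*(-62)) = -49275158*(-4018 - 124) = -49275158*(-4142) = 204097704436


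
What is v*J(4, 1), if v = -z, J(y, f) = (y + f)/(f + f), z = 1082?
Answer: -2705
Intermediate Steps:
J(y, f) = (f + y)/(2*f) (J(y, f) = (f + y)/((2*f)) = (f + y)*(1/(2*f)) = (f + y)/(2*f))
v = -1082 (v = -1*1082 = -1082)
v*J(4, 1) = -541*(1 + 4)/1 = -541*5 = -1082*5/2 = -2705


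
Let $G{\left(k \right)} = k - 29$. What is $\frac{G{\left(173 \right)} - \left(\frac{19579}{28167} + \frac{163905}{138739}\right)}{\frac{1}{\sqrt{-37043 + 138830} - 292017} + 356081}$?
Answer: $\frac{5621450105206801754880130040}{14084169800801848253589102441299} + \frac{555398960456 \sqrt{101787}}{42252509402405544760767307323897} \approx 0.00039913$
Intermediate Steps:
$G{\left(k \right)} = -29 + k$ ($G{\left(k \right)} = k - 29 = -29 + k$)
$\frac{G{\left(173 \right)} - \left(\frac{19579}{28167} + \frac{163905}{138739}\right)}{\frac{1}{\sqrt{-37043 + 138830} - 292017} + 356081} = \frac{\left(-29 + 173\right) - \left(\frac{19579}{28167} + \frac{163905}{138739}\right)}{\frac{1}{\sqrt{-37043 + 138830} - 292017} + 356081} = \frac{144 - \frac{7333083016}{3907861413}}{\frac{1}{\sqrt{101787} - 292017} + 356081} = \frac{144 - \frac{7333083016}{3907861413}}{\frac{1}{-292017 + \sqrt{101787}} + 356081} = \frac{144 - \frac{7333083016}{3907861413}}{356081 + \frac{1}{-292017 + \sqrt{101787}}} = \frac{555398960456}{3907861413 \left(356081 + \frac{1}{-292017 + \sqrt{101787}}\right)}$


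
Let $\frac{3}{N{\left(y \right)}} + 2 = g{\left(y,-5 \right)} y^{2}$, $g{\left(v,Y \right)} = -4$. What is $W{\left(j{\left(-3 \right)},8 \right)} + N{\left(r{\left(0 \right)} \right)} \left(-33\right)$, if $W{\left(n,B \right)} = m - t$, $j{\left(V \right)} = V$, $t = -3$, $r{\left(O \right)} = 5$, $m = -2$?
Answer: $\frac{67}{34} \approx 1.9706$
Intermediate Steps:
$N{\left(y \right)} = \frac{3}{-2 - 4 y^{2}}$
$W{\left(n,B \right)} = 1$ ($W{\left(n,B \right)} = -2 - -3 = -2 + 3 = 1$)
$W{\left(j{\left(-3 \right)},8 \right)} + N{\left(r{\left(0 \right)} \right)} \left(-33\right) = 1 + \frac{3}{2 \left(-1 - 2 \cdot 5^{2}\right)} \left(-33\right) = 1 + \frac{3}{2 \left(-1 - 50\right)} \left(-33\right) = 1 + \frac{3}{2 \left(-51\right)} \left(-33\right) = 1 + \frac{3}{2} \left(- \frac{1}{51}\right) \left(-33\right) = 1 - - \frac{33}{34} = 1 + \frac{33}{34} = \frac{67}{34}$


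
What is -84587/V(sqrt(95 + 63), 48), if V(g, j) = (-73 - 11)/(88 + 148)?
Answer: 4990633/21 ≈ 2.3765e+5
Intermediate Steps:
V(g, j) = -21/59 (V(g, j) = -84/236 = -84*1/236 = -21/59)
-84587/V(sqrt(95 + 63), 48) = -84587/(-21/59) = -84587*(-59/21) = 4990633/21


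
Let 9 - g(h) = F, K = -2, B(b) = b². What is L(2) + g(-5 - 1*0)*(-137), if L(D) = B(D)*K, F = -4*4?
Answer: -3433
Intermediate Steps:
F = -16
g(h) = 25 (g(h) = 9 - 1*(-16) = 9 + 16 = 25)
L(D) = -2*D² (L(D) = D²*(-2) = -2*D²)
L(2) + g(-5 - 1*0)*(-137) = -2*2² + 25*(-137) = -2*4 - 3425 = -8 - 3425 = -3433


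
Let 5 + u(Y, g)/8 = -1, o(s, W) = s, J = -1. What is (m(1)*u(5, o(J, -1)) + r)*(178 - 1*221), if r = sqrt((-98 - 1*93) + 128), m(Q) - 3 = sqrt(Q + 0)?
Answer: 8256 - 129*I*sqrt(7) ≈ 8256.0 - 341.3*I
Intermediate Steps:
u(Y, g) = -48 (u(Y, g) = -40 + 8*(-1) = -40 - 8 = -48)
m(Q) = 3 + sqrt(Q) (m(Q) = 3 + sqrt(Q + 0) = 3 + sqrt(Q))
r = 3*I*sqrt(7) (r = sqrt((-98 - 93) + 128) = sqrt(-191 + 128) = sqrt(-63) = 3*I*sqrt(7) ≈ 7.9373*I)
(m(1)*u(5, o(J, -1)) + r)*(178 - 1*221) = ((3 + sqrt(1))*(-48) + 3*I*sqrt(7))*(178 - 1*221) = ((3 + 1)*(-48) + 3*I*sqrt(7))*(178 - 221) = (4*(-48) + 3*I*sqrt(7))*(-43) = (-192 + 3*I*sqrt(7))*(-43) = 8256 - 129*I*sqrt(7)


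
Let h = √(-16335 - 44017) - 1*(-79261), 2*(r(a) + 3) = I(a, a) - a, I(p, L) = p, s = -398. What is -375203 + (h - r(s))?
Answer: -295939 + 8*I*√943 ≈ -2.9594e+5 + 245.67*I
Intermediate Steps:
r(a) = -3 (r(a) = -3 + (a - a)/2 = -3 + (½)*0 = -3 + 0 = -3)
h = 79261 + 8*I*√943 (h = √(-60352) + 79261 = 8*I*√943 + 79261 = 79261 + 8*I*√943 ≈ 79261.0 + 245.67*I)
-375203 + (h - r(s)) = -375203 + ((79261 + 8*I*√943) - 1*(-3)) = -375203 + ((79261 + 8*I*√943) + 3) = -375203 + (79264 + 8*I*√943) = -295939 + 8*I*√943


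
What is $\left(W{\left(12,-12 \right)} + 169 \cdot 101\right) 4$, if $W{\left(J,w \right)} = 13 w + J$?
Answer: $67700$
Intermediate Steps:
$W{\left(J,w \right)} = J + 13 w$
$\left(W{\left(12,-12 \right)} + 169 \cdot 101\right) 4 = \left(\left(12 + 13 \left(-12\right)\right) + 169 \cdot 101\right) 4 = \left(\left(12 - 156\right) + 17069\right) 4 = \left(-144 + 17069\right) 4 = 16925 \cdot 4 = 67700$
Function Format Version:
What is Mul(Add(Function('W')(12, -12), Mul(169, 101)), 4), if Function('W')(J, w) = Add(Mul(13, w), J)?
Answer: 67700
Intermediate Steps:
Function('W')(J, w) = Add(J, Mul(13, w))
Mul(Add(Function('W')(12, -12), Mul(169, 101)), 4) = Mul(Add(Add(12, Mul(13, -12)), Mul(169, 101)), 4) = Mul(Add(Add(12, -156), 17069), 4) = Mul(Add(-144, 17069), 4) = Mul(16925, 4) = 67700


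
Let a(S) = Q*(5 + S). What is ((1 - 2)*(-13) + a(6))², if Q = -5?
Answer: 1764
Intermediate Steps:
a(S) = -25 - 5*S (a(S) = -5*(5 + S) = -25 - 5*S)
((1 - 2)*(-13) + a(6))² = ((1 - 2)*(-13) + (-25 - 5*6))² = (-1*(-13) + (-25 - 30))² = (13 - 55)² = (-42)² = 1764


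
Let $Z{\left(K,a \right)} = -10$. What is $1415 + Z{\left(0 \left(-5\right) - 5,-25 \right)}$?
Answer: $1405$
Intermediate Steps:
$1415 + Z{\left(0 \left(-5\right) - 5,-25 \right)} = 1415 - 10 = 1405$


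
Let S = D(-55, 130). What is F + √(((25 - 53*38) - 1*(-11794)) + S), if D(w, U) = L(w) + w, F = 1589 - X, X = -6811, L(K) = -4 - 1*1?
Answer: 8400 + √9745 ≈ 8498.7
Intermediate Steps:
L(K) = -5 (L(K) = -4 - 1 = -5)
F = 8400 (F = 1589 - 1*(-6811) = 1589 + 6811 = 8400)
D(w, U) = -5 + w
S = -60 (S = -5 - 55 = -60)
F + √(((25 - 53*38) - 1*(-11794)) + S) = 8400 + √(((25 - 53*38) - 1*(-11794)) - 60) = 8400 + √(((25 - 2014) + 11794) - 60) = 8400 + √((-1989 + 11794) - 60) = 8400 + √(9805 - 60) = 8400 + √9745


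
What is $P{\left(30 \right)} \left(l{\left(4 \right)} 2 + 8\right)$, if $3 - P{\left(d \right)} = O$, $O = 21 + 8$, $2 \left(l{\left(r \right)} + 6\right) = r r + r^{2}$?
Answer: $-728$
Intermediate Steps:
$l{\left(r \right)} = -6 + r^{2}$ ($l{\left(r \right)} = -6 + \frac{r r + r^{2}}{2} = -6 + \frac{r^{2} + r^{2}}{2} = -6 + \frac{2 r^{2}}{2} = -6 + r^{2}$)
$O = 29$
$P{\left(d \right)} = -26$ ($P{\left(d \right)} = 3 - 29 = -26$)
$P{\left(30 \right)} \left(l{\left(4 \right)} 2 + 8\right) = - 26 \left(\left(-6 + 4^{2}\right) 2 + 8\right) = - 26 \left(\left(-6 + 16\right) 2 + 8\right) = - 26 \left(10 \cdot 2 + 8\right) = - 26 \left(20 + 8\right) = \left(-26\right) 28 = -728$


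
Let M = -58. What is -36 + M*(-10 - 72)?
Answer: 4720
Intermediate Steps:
-36 + M*(-10 - 72) = -36 - 58*(-10 - 72) = -36 - 58*(-82) = -36 + 4756 = 4720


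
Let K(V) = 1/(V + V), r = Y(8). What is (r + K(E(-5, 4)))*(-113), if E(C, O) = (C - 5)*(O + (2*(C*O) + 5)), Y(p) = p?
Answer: -560593/620 ≈ -904.18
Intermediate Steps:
r = 8
E(C, O) = (-5 + C)*(5 + O + 2*C*O) (E(C, O) = (-5 + C)*(O + (2*C*O + 5)) = (-5 + C)*(O + (5 + 2*C*O)) = (-5 + C)*(5 + O + 2*C*O))
K(V) = 1/(2*V)
(r + K(E(-5, 4)))*(-113) = (8 + 1/(2*(-25 - 5*4 + 5*(-5) - 9*(-5)*4 + 2*4*(-5)²)))*(-113) = (8 + 1/(2*(-25 - 20 - 25 + 180 + 2*4*25)))*(-113) = (8 + 1/(2*(-25 - 20 - 25 + 180 + 200)))*(-113) = (8 + (½)/310)*(-113) = (8 + (½)*(1/310))*(-113) = (8 + 1/620)*(-113) = (4961/620)*(-113) = -560593/620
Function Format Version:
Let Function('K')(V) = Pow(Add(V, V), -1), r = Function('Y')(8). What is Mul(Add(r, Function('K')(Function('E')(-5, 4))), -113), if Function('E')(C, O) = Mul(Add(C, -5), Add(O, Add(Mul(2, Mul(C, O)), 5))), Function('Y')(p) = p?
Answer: Rational(-560593, 620) ≈ -904.18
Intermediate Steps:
r = 8
Function('E')(C, O) = Mul(Add(-5, C), Add(5, O, Mul(2, C, O))) (Function('E')(C, O) = Mul(Add(-5, C), Add(O, Add(Mul(2, C, O), 5))) = Mul(Add(-5, C), Add(O, Add(5, Mul(2, C, O)))) = Mul(Add(-5, C), Add(5, O, Mul(2, C, O))))
Function('K')(V) = Mul(Rational(1, 2), Pow(V, -1)) (Function('K')(V) = Pow(Mul(2, V), -1) = Mul(Rational(1, 2), Pow(V, -1)))
Mul(Add(r, Function('K')(Function('E')(-5, 4))), -113) = Mul(Add(8, Mul(Rational(1, 2), Pow(Add(-25, Mul(-5, 4), Mul(5, -5), Mul(-9, -5, 4), Mul(2, 4, Pow(-5, 2))), -1))), -113) = Mul(Add(8, Mul(Rational(1, 2), Pow(Add(-25, -20, -25, 180, Mul(2, 4, 25)), -1))), -113) = Mul(Add(8, Mul(Rational(1, 2), Pow(Add(-25, -20, -25, 180, 200), -1))), -113) = Mul(Add(8, Mul(Rational(1, 2), Pow(310, -1))), -113) = Mul(Add(8, Mul(Rational(1, 2), Rational(1, 310))), -113) = Mul(Add(8, Rational(1, 620)), -113) = Mul(Rational(4961, 620), -113) = Rational(-560593, 620)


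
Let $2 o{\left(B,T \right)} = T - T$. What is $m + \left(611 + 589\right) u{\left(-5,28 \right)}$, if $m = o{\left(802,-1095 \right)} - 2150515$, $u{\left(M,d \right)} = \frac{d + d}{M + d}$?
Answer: $- \frac{49394645}{23} \approx -2.1476 \cdot 10^{6}$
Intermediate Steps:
$u{\left(M,d \right)} = \frac{2 d}{M + d}$
$o{\left(B,T \right)} = 0$ ($o{\left(B,T \right)} = \frac{T - T}{2} = \frac{1}{2} \cdot 0 = 0$)
$m = -2150515$ ($m = 0 - 2150515 = -2150515$)
$m + \left(611 + 589\right) u{\left(-5,28 \right)} = -2150515 + \left(611 + 589\right) 2 \cdot 28 \frac{1}{-5 + 28} = -2150515 + 1200 \cdot 2 \cdot 28 \cdot \frac{1}{23} = -2150515 + 1200 \cdot \frac{56}{23} = -2150515 + \frac{67200}{23} = - \frac{49394645}{23}$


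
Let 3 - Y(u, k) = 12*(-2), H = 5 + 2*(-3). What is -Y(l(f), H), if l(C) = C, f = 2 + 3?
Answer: -27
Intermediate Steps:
f = 5
H = -1 (H = 5 - 6 = -1)
Y(u, k) = 27 (Y(u, k) = 3 - 12*(-2) = 3 - 1*(-24) = 3 + 24 = 27)
-Y(l(f), H) = -1*27 = -27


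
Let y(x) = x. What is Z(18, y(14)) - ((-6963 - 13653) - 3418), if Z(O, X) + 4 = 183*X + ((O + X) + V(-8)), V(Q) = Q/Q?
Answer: 26625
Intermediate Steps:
V(Q) = 1
Z(O, X) = -3 + O + 184*X (Z(O, X) = -4 + (183*X + ((O + X) + 1)) = -4 + (183*X + (1 + O + X)) = -4 + (1 + O + 184*X) = -3 + O + 184*X)
Z(18, y(14)) - ((-6963 - 13653) - 3418) = (-3 + 18 + 184*14) - ((-6963 - 13653) - 3418) = (-3 + 18 + 2576) - (-20616 - 3418) = 2591 - 1*(-24034) = 2591 + 24034 = 26625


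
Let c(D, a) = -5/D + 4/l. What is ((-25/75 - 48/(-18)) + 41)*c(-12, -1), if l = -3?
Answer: -715/18 ≈ -39.722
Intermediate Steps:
c(D, a) = -4/3 - 5/D (c(D, a) = -5/D + 4/(-3) = -5/D + 4*(-1/3) = -5/D - 4/3 = -4/3 - 5/D)
((-25/75 - 48/(-18)) + 41)*c(-12, -1) = ((-25/75 - 48/(-18)) + 41)*(-4/3 - 5/(-12)) = ((-25*1/75 - 48*(-1/18)) + 41)*(-4/3 - 5*(-1/12)) = ((-1/3 + 8/3) + 41)*(-4/3 + 5/12) = (7/3 + 41)*(-11/12) = (130/3)*(-11/12) = -715/18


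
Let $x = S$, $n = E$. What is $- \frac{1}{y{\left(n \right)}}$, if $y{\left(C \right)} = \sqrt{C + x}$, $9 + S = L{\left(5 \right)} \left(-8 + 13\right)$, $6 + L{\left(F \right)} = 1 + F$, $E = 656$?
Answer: $- \frac{\sqrt{647}}{647} \approx -0.039314$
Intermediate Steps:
$L{\left(F \right)} = -5 + F$ ($L{\left(F \right)} = -6 + \left(1 + F\right) = -5 + F$)
$n = 656$
$S = -9$ ($S = -9 + \left(-5 + 5\right) \left(-8 + 13\right) = -9 + 0 \cdot 5 = -9 + 0 = -9$)
$x = -9$
$y{\left(C \right)} = \sqrt{-9 + C}$ ($y{\left(C \right)} = \sqrt{C - 9} = \sqrt{-9 + C}$)
$- \frac{1}{y{\left(n \right)}} = - \frac{1}{\sqrt{-9 + 656}} = - \frac{1}{\sqrt{647}} = - \frac{\sqrt{647}}{647}$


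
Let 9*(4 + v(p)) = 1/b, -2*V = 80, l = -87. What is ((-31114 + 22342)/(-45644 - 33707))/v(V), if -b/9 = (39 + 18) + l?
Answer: -21315960/771212369 ≈ -0.027640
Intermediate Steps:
V = -40 (V = -1/2*80 = -40)
b = 270 (b = -9*((39 + 18) - 87) = -9*(57 - 87) = -9*(-30) = 270)
v(p) = -9719/2430 (v(p) = -4 + (1/9)/270 = -4 + (1/9)*(1/270) = -4 + 1/2430 = -9719/2430)
((-31114 + 22342)/(-45644 - 33707))/v(V) = ((-31114 + 22342)/(-45644 - 33707))/(-9719/2430) = -8772/(-79351)*(-2430/9719) = -8772*(-1/79351)*(-2430/9719) = (8772/79351)*(-2430/9719) = -21315960/771212369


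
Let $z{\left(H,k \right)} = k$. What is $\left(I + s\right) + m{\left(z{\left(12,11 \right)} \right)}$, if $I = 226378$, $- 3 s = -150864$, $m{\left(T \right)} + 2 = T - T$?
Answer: $276664$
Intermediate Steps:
$m{\left(T \right)} = -2$ ($m{\left(T \right)} = -2 + \left(T - T\right) = -2 + 0 = -2$)
$s = 50288$ ($s = \left(- \frac{1}{3}\right) \left(-150864\right) = 50288$)
$\left(I + s\right) + m{\left(z{\left(12,11 \right)} \right)} = \left(226378 + 50288\right) - 2 = 276666 - 2 = 276664$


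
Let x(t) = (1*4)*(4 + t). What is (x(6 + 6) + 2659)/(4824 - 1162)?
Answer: 2723/3662 ≈ 0.74358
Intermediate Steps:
x(t) = 16 + 4*t (x(t) = 4*(4 + t) = 16 + 4*t)
(x(6 + 6) + 2659)/(4824 - 1162) = ((16 + 4*(6 + 6)) + 2659)/(4824 - 1162) = ((16 + 4*12) + 2659)/3662 = ((16 + 48) + 2659)*(1/3662) = (64 + 2659)*(1/3662) = 2723*(1/3662) = 2723/3662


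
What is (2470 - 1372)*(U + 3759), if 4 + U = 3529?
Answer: 7997832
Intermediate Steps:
U = 3525 (U = -4 + 3529 = 3525)
(2470 - 1372)*(U + 3759) = (2470 - 1372)*(3525 + 3759) = 1098*7284 = 7997832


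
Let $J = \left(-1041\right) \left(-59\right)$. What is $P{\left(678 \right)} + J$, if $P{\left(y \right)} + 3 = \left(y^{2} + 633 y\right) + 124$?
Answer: $950398$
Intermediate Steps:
$P{\left(y \right)} = 121 + y^{2} + 633 y$ ($P{\left(y \right)} = -3 + \left(\left(y^{2} + 633 y\right) + 124\right) = -3 + \left(124 + y^{2} + 633 y\right) = 121 + y^{2} + 633 y$)
$J = 61419$
$P{\left(678 \right)} + J = \left(121 + 678^{2} + 633 \cdot 678\right) + 61419 = \left(121 + 459684 + 429174\right) + 61419 = 888979 + 61419 = 950398$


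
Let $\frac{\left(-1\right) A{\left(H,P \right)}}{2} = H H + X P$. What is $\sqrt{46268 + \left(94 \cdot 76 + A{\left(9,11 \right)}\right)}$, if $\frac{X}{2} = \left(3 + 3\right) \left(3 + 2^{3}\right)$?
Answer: $3 \sqrt{5594} \approx 224.38$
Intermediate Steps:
$X = 132$ ($X = 2 \left(3 + 3\right) \left(3 + 2^{3}\right) = 2 \cdot 6 \left(3 + 8\right) = 2 \cdot 6 \cdot 11 = 2 \cdot 66 = 132$)
$A{\left(H,P \right)} = - 264 P - 2 H^{2}$ ($A{\left(H,P \right)} = - 2 \left(H H + 132 P\right) = - 2 \left(H^{2} + 132 P\right) = - 264 P - 2 H^{2}$)
$\sqrt{46268 + \left(94 \cdot 76 + A{\left(9,11 \right)}\right)} = \sqrt{46268 + \left(94 \cdot 76 - \left(2904 + 2 \cdot 9^{2}\right)\right)} = \sqrt{46268 + \left(7144 - 3066\right)} = \sqrt{46268 + 4078} = \sqrt{50346} = 3 \sqrt{5594}$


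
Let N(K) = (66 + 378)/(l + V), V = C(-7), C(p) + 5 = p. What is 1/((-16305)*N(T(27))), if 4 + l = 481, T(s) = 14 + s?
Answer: -31/482628 ≈ -6.4232e-5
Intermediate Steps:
C(p) = -5 + p
V = -12 (V = -5 - 7 = -12)
l = 477 (l = -4 + 481 = 477)
N(K) = 148/155 (N(K) = (66 + 378)/(477 - 12) = 444/465 = 444*(1/465) = 148/155)
1/((-16305)*N(T(27))) = 1/((-16305)*(148/155)) = -1/16305*155/148 = -31/482628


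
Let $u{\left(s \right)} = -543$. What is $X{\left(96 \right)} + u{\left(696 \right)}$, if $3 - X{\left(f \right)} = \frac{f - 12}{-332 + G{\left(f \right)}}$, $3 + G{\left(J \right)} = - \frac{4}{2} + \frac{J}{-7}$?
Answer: $- \frac{1325112}{2455} \approx -539.76$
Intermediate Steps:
$G{\left(J \right)} = -5 - \frac{J}{7}$ ($G{\left(J \right)} = -3 + \left(- \frac{4}{2} + \frac{J}{-7}\right) = -3 + \left(\left(-4\right) \frac{1}{2} + J \left(- \frac{1}{7}\right)\right) = -3 - \left(2 + \frac{J}{7}\right) = -5 - \frac{J}{7}$)
$X{\left(f \right)} = 3 - \frac{-12 + f}{-337 - \frac{f}{7}}$ ($X{\left(f \right)} = 3 - \frac{f - 12}{-332 - \left(5 + \frac{f}{7}\right)} = 3 - \frac{-12 + f}{-337 - \frac{f}{7}}$)
$X{\left(96 \right)} + u{\left(696 \right)} = \frac{6993 + 10 \cdot 96}{2359 + 96} - 543 = \frac{6993 + 960}{2455} - 543 = \frac{1}{2455} \cdot 7953 - 543 = \frac{7953}{2455} - 543 = - \frac{1325112}{2455}$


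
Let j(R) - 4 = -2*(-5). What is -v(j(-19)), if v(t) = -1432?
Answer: 1432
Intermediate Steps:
j(R) = 14 (j(R) = 4 - 2*(-5) = 4 + 10 = 14)
-v(j(-19)) = -1*(-1432) = 1432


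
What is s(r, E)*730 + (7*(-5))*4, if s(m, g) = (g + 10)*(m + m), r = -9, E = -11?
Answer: 13000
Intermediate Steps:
s(m, g) = 2*m*(10 + g) (s(m, g) = (10 + g)*(2*m) = 2*m*(10 + g))
s(r, E)*730 + (7*(-5))*4 = (2*(-9)*(10 - 11))*730 + (7*(-5))*4 = (2*(-9)*(-1))*730 - 35*4 = 18*730 - 140 = 13140 - 140 = 13000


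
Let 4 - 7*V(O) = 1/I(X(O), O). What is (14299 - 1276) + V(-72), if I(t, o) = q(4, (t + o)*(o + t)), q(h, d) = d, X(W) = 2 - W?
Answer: 364659/28 ≈ 13024.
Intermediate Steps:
I(t, o) = (o + t)**2 (I(t, o) = (t + o)*(o + t) = (o + t)*(o + t) = (o + t)**2)
V(O) = 4/7 - 1/(7*(O**2 + (2 - O)**2 + 2*O*(2 - O)))
(14299 - 1276) + V(-72) = (14299 - 1276) + 15/28 = 13023 + 15/28 = 364659/28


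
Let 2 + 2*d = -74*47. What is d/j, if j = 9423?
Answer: -580/3141 ≈ -0.18465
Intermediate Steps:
d = -1740 (d = -1 + (-74*47)/2 = -1 + (½)*(-3478) = -1 - 1739 = -1740)
d/j = -1740/9423 = -1740*1/9423 = -580/3141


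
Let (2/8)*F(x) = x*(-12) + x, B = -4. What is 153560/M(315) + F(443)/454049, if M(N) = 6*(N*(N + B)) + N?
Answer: 11652084356/53405697429 ≈ 0.21818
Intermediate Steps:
F(x) = -44*x (F(x) = 4*(x*(-12) + x) = 4*(-12*x + x) = 4*(-11*x) = -44*x)
M(N) = N + 6*N*(-4 + N) (M(N) = 6*(N*(N - 4)) + N = 6*(N*(-4 + N)) + N = 6*N*(-4 + N) + N = N + 6*N*(-4 + N))
153560/M(315) + F(443)/454049 = 153560/((315*(-23 + 6*315))) - 44*443/454049 = 153560/((315*(-23 + 1890))) - 19492*1/454049 = 153560/((315*1867)) - 19492/454049 = 153560/588105 - 19492/454049 = 153560*(1/588105) - 19492/454049 = 30712/117621 - 19492/454049 = 11652084356/53405697429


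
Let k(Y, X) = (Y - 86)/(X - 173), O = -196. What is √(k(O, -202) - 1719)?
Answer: I*√1073905/25 ≈ 41.452*I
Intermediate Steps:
k(Y, X) = (-86 + Y)/(-173 + X)
√(k(O, -202) - 1719) = √((-86 - 196)/(-173 - 202) - 1719) = √(-282/(-375) - 1719) = √(-1/375*(-282) - 1719) = √(94/125 - 1719) = √(-214781/125) = I*√1073905/25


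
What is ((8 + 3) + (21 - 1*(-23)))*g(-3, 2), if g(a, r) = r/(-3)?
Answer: -110/3 ≈ -36.667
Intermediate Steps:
g(a, r) = -r/3 (g(a, r) = r*(-⅓) = -r/3)
((8 + 3) + (21 - 1*(-23)))*g(-3, 2) = ((8 + 3) + (21 - 1*(-23)))*(-⅓*2) = (11 + (21 + 23))*(-⅔) = (11 + 44)*(-⅔) = 55*(-⅔) = -110/3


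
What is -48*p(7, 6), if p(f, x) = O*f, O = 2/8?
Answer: -84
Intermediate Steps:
O = 1/4 (O = 2*(1/8) = 1/4 ≈ 0.25000)
p(f, x) = f/4
-48*p(7, 6) = -12*7 = -48*7/4 = -84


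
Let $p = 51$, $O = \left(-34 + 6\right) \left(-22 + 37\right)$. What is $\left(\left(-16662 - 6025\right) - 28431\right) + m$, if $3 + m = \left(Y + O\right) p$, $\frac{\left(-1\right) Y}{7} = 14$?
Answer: $-77539$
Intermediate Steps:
$O = -420$ ($O = \left(-28\right) 15 = -420$)
$Y = -98$ ($Y = \left(-7\right) 14 = -98$)
$m = -26421$ ($m = -3 + \left(-98 - 420\right) 51 = -3 - 26418 = -26421$)
$\left(\left(-16662 - 6025\right) - 28431\right) + m = \left(\left(-16662 - 6025\right) - 28431\right) - 26421 = \left(-22687 - 28431\right) - 26421 = -51118 - 26421 = -77539$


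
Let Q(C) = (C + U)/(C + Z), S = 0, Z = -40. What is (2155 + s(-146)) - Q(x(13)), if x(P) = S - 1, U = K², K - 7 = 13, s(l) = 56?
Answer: 91050/41 ≈ 2220.7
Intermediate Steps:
K = 20 (K = 7 + 13 = 20)
U = 400 (U = 20² = 400)
x(P) = -1 (x(P) = 0 - 1 = -1)
Q(C) = (400 + C)/(-40 + C) (Q(C) = (C + 400)/(C - 40) = (400 + C)/(-40 + C))
(2155 + s(-146)) - Q(x(13)) = (2155 + 56) - (400 - 1)/(-40 - 1) = 2211 - 399/(-41) = 2211 - (-1)*399/41 = 2211 - 1*(-399/41) = 2211 + 399/41 = 91050/41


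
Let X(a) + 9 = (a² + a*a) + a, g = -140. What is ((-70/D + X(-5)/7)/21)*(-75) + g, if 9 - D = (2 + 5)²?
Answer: -32265/196 ≈ -164.62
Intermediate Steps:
D = -40 (D = 9 - (2 + 5)² = 9 - 1*7² = 9 - 1*49 = 9 - 49 = -40)
X(a) = -9 + a + 2*a² (X(a) = -9 + ((a² + a*a) + a) = -9 + ((a² + a²) + a) = -9 + (2*a² + a) = -9 + (a + 2*a²) = -9 + a + 2*a²)
((-70/D + X(-5)/7)/21)*(-75) + g = ((-70/(-40) + (-9 - 5 + 2*(-5)²)/7)/21)*(-75) - 140 = ((-70*(-1/40) + (-9 - 5 + 2*25)*(⅐))*(1/21))*(-75) - 140 = ((7/4 + (-9 - 5 + 50)*(⅐))*(1/21))*(-75) - 140 = ((7/4 + 36*(⅐))*(1/21))*(-75) - 140 = ((7/4 + 36/7)*(1/21))*(-75) - 140 = ((193/28)*(1/21))*(-75) - 140 = (193/588)*(-75) - 140 = -4825/196 - 140 = -32265/196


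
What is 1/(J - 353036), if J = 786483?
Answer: 1/433447 ≈ 2.3071e-6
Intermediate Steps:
1/(J - 353036) = 1/(786483 - 353036) = 1/433447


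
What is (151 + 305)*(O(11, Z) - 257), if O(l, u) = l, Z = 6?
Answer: -112176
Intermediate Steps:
(151 + 305)*(O(11, Z) - 257) = (151 + 305)*(11 - 257) = 456*(-246) = -112176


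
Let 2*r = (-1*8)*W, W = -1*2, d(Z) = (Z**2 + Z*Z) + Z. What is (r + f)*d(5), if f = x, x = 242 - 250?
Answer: 0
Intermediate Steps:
d(Z) = Z + 2*Z**2 (d(Z) = (Z**2 + Z**2) + Z = 2*Z**2 + Z = Z + 2*Z**2)
W = -2
x = -8
r = 8 (r = (-1*8*(-2))/2 = (-8*(-2))/2 = (1/2)*16 = 8)
f = -8
(r + f)*d(5) = (8 - 8)*(5*(1 + 2*5)) = 0*(5*(1 + 10)) = 0*(5*11) = 0*55 = 0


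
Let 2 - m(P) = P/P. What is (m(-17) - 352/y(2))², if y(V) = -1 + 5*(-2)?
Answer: 1089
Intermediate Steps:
y(V) = -11 (y(V) = -1 - 10 = -11)
m(P) = 1 (m(P) = 2 - P/P = 2 - 1*1 = 2 - 1 = 1)
(m(-17) - 352/y(2))² = (1 - 352/(-11))² = (1 - 352*(-1/11))² = (1 + 32)² = 33² = 1089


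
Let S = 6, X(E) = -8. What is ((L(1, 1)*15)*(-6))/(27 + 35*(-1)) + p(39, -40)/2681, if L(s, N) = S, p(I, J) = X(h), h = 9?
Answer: 361919/5362 ≈ 67.497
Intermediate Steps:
p(I, J) = -8
L(s, N) = 6
((L(1, 1)*15)*(-6))/(27 + 35*(-1)) + p(39, -40)/2681 = ((6*15)*(-6))/(27 + 35*(-1)) - 8/2681 = (90*(-6))/(27 - 35) - 8*1/2681 = -540/(-8) - 8/2681 = -540*(-⅛) - 8/2681 = 135/2 - 8/2681 = 361919/5362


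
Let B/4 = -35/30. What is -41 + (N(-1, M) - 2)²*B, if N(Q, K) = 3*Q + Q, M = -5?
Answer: -209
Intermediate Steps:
B = -14/3 (B = 4*(-35/30) = 4*(-35*1/30) = 4*(-7/6) = -14/3 ≈ -4.6667)
N(Q, K) = 4*Q
-41 + (N(-1, M) - 2)²*B = -41 + (4*(-1) - 2)²*(-14/3) = -41 + (-4 - 2)²*(-14/3) = -41 + (-6)²*(-14/3) = -41 + 36*(-14/3) = -41 - 168 = -209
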